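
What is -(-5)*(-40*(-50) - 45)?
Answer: 9775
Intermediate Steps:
-(-5)*(-40*(-50) - 45) = -(-5)*(2000 - 45) = -(-5)*1955 = -1*(-9775) = 9775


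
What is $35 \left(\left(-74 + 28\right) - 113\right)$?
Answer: $-5565$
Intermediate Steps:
$35 \left(\left(-74 + 28\right) - 113\right) = 35 \left(-46 - 113\right) = 35 \left(-159\right) = -5565$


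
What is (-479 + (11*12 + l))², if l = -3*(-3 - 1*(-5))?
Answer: 124609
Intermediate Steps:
l = -6 (l = -3*(-3 + 5) = -3*2 = -6)
(-479 + (11*12 + l))² = (-479 + (11*12 - 6))² = (-479 + (132 - 6))² = (-479 + 126)² = (-353)² = 124609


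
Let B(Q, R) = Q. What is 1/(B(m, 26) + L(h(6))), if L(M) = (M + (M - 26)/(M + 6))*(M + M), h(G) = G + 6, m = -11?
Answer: 3/775 ≈ 0.0038710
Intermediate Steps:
h(G) = 6 + G
L(M) = 2*M*(M + (-26 + M)/(6 + M)) (L(M) = (M + (-26 + M)/(6 + M))*(2*M) = 2*M*(M + (-26 + M)/(6 + M)))
1/(B(m, 26) + L(h(6))) = 1/(-11 + 2*(6 + 6)*(-26 + (6 + 6)² + 7*(6 + 6))/(6 + (6 + 6))) = 1/(-11 + 2*12*(-26 + 12² + 7*12)/(6 + 12)) = 1/(-11 + 2*12*(-26 + 144 + 84)/18) = 1/(-11 + 2*12*(1/18)*202) = 1/(-11 + 808/3) = 1/(775/3) = 3/775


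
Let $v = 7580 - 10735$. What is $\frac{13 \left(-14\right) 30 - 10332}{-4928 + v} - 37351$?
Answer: $- \frac{301892341}{8083} \approx -37349.0$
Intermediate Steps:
$v = -3155$ ($v = 7580 - 10735 = -3155$)
$\frac{13 \left(-14\right) 30 - 10332}{-4928 + v} - 37351 = \frac{13 \left(-14\right) 30 - 10332}{-4928 - 3155} - 37351 = \frac{\left(-182\right) 30 - 10332}{-8083} - 37351 = \left(-5460 - 10332\right) \left(- \frac{1}{8083}\right) - 37351 = \left(-15792\right) \left(- \frac{1}{8083}\right) - 37351 = \frac{15792}{8083} - 37351 = - \frac{301892341}{8083}$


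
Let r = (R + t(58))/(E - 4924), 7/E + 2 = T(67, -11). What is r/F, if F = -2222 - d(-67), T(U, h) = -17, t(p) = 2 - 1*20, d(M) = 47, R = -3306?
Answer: -63156/212294447 ≈ -0.00029749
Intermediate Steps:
t(p) = -18 (t(p) = 2 - 20 = -18)
F = -2269 (F = -2222 - 1*47 = -2222 - 47 = -2269)
E = -7/19 (E = 7/(-2 - 17) = 7/(-19) = 7*(-1/19) = -7/19 ≈ -0.36842)
r = 63156/93563 (r = (-3306 - 18)/(-7/19 - 4924) = -3324/(-93563/19) = -3324*(-19/93563) = 63156/93563 ≈ 0.67501)
r/F = (63156/93563)/(-2269) = (63156/93563)*(-1/2269) = -63156/212294447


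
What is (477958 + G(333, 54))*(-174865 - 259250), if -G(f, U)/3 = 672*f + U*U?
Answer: 87742455570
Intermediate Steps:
G(f, U) = -2016*f - 3*U² (G(f, U) = -3*(672*f + U*U) = -3*(672*f + U²) = -3*(U² + 672*f) = -2016*f - 3*U²)
(477958 + G(333, 54))*(-174865 - 259250) = (477958 + (-2016*333 - 3*54²))*(-174865 - 259250) = (477958 + (-671328 - 3*2916))*(-434115) = (477958 + (-671328 - 8748))*(-434115) = (477958 - 680076)*(-434115) = -202118*(-434115) = 87742455570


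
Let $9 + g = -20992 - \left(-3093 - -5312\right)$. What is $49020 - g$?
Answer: $72240$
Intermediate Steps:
$g = -23220$ ($g = -9 - \left(17899 + 5312\right) = -9 - 23211 = -23220$)
$49020 - g = 49020 - -23220 = 49020 + 23220 = 72240$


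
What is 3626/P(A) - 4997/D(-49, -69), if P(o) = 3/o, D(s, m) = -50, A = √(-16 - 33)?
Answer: 4997/50 + 25382*I/3 ≈ 99.94 + 8460.7*I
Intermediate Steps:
A = 7*I (A = √(-49) = 7*I ≈ 7.0*I)
3626/P(A) - 4997/D(-49, -69) = 3626/((3/((7*I)))) - 4997/(-50) = 3626/((3*(-I/7))) - 4997*(-1/50) = 3626/((-3*I/7)) + 4997/50 = 3626*(7*I/3) + 4997/50 = 25382*I/3 + 4997/50 = 4997/50 + 25382*I/3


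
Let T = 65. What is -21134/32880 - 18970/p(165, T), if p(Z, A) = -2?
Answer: 155922833/16440 ≈ 9484.4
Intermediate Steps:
-21134/32880 - 18970/p(165, T) = -21134/32880 - 18970/(-2) = -21134*1/32880 - 18970*(-½) = -10567/16440 + 9485 = 155922833/16440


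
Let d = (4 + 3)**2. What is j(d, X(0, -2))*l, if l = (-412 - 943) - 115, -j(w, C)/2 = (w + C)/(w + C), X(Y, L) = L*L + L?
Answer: 2940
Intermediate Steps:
X(Y, L) = L + L**2 (X(Y, L) = L**2 + L = L + L**2)
d = 49 (d = 7**2 = 49)
j(w, C) = -2 (j(w, C) = -2*(w + C)/(w + C) = -2*(C + w)/(C + w) = -2*1 = -2)
l = -1470 (l = -1355 - 115 = -1470)
j(d, X(0, -2))*l = -2*(-1470) = 2940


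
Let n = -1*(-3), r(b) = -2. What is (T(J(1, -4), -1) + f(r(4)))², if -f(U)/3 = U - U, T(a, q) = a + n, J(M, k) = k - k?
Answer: 9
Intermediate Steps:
n = 3
J(M, k) = 0
T(a, q) = 3 + a (T(a, q) = a + 3 = 3 + a)
f(U) = 0 (f(U) = -3*(U - U) = -3*0 = 0)
(T(J(1, -4), -1) + f(r(4)))² = ((3 + 0) + 0)² = (3 + 0)² = 3² = 9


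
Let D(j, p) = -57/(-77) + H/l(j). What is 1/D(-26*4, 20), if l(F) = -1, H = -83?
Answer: 77/6448 ≈ 0.011942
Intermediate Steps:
D(j, p) = 6448/77 (D(j, p) = -57/(-77) - 83/(-1) = -57*(-1/77) - 83*(-1) = 57/77 + 83 = 6448/77)
1/D(-26*4, 20) = 1/(6448/77) = 77/6448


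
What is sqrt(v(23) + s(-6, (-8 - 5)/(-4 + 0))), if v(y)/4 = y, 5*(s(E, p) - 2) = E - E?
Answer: sqrt(94) ≈ 9.6954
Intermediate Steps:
s(E, p) = 2 (s(E, p) = 2 + (E - E)/5 = 2 + (1/5)*0 = 2 + 0 = 2)
v(y) = 4*y
sqrt(v(23) + s(-6, (-8 - 5)/(-4 + 0))) = sqrt(4*23 + 2) = sqrt(92 + 2) = sqrt(94)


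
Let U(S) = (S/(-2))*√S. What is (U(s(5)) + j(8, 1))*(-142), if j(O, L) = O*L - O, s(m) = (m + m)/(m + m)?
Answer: 71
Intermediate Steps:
s(m) = 1 (s(m) = (2*m)/((2*m)) = (2*m)*(1/(2*m)) = 1)
U(S) = -S^(3/2)/2 (U(S) = (S*(-½))*√S = (-S/2)*√S = -S^(3/2)/2)
j(O, L) = -O + L*O (j(O, L) = L*O - O = -O + L*O)
(U(s(5)) + j(8, 1))*(-142) = (-1^(3/2)/2 + 8*(-1 + 1))*(-142) = (-½*1 + 8*0)*(-142) = (-½ + 0)*(-142) = -½*(-142) = 71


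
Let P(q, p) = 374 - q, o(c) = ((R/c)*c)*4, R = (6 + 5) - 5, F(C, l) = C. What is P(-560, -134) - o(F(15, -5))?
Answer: 910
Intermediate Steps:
R = 6 (R = 11 - 5 = 6)
o(c) = 24 (o(c) = ((6/c)*c)*4 = 6*4 = 24)
P(-560, -134) - o(F(15, -5)) = (374 - 1*(-560)) - 1*24 = (374 + 560) - 24 = 934 - 24 = 910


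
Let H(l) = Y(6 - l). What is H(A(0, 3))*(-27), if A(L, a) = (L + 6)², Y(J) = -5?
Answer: 135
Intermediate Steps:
A(L, a) = (6 + L)²
H(l) = -5
H(A(0, 3))*(-27) = -5*(-27) = 135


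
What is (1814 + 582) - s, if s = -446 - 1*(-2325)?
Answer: 517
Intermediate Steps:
s = 1879 (s = -446 + 2325 = 1879)
(1814 + 582) - s = (1814 + 582) - 1*1879 = 2396 - 1879 = 517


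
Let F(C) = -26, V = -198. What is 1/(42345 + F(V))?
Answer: 1/42319 ≈ 2.3630e-5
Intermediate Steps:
1/(42345 + F(V)) = 1/(42345 - 26) = 1/42319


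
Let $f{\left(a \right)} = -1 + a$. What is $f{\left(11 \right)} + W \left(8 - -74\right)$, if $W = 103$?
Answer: $8456$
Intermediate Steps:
$f{\left(11 \right)} + W \left(8 - -74\right) = \left(-1 + 11\right) + 103 \left(8 - -74\right) = 10 + 103 \left(8 + 74\right) = 10 + 103 \cdot 82 = 10 + 8446 = 8456$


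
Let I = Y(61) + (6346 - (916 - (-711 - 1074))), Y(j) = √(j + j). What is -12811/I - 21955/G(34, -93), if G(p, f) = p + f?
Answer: 288936930760/783868277 + 12811*√122/13285903 ≈ 368.61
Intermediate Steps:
G(p, f) = f + p
Y(j) = √2*√j (Y(j) = √(2*j) = √2*√j)
I = 3645 + √122 (I = √2*√61 + (6346 - (916 - (-711 - 1074))) = √122 + (6346 - (916 - 1*(-1785))) = √122 + (6346 - (916 + 1785)) = √122 + (6346 - 1*2701) = √122 + (6346 - 2701) = √122 + 3645 = 3645 + √122 ≈ 3656.0)
-12811/I - 21955/G(34, -93) = -12811/(3645 + √122) - 21955/(-93 + 34) = -12811/(3645 + √122) - 21955/(-59) = -12811/(3645 + √122) - 21955*(-1/59) = -12811/(3645 + √122) + 21955/59 = 21955/59 - 12811/(3645 + √122)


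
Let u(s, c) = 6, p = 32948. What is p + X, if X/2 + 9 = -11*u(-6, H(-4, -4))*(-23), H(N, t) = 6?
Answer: 35966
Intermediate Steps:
X = 3018 (X = -18 + 2*(-11*6*(-23)) = -18 + 2*(-66*(-23)) = -18 + 2*1518 = -18 + 3036 = 3018)
p + X = 32948 + 3018 = 35966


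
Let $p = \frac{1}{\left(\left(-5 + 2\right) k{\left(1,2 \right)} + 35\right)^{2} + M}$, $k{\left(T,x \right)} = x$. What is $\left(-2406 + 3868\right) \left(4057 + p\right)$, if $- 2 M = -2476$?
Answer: $\frac{12331244848}{2079} \approx 5.9313 \cdot 10^{6}$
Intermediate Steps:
$M = 1238$ ($M = \left(- \frac{1}{2}\right) \left(-2476\right) = 1238$)
$p = \frac{1}{2079}$ ($p = \frac{1}{\left(\left(-5 + 2\right) 2 + 35\right)^{2} + 1238} = \frac{1}{\left(\left(-3\right) 2 + 35\right)^{2} + 1238} = \frac{1}{\left(-6 + 35\right)^{2} + 1238} = \frac{1}{29^{2} + 1238} = \frac{1}{841 + 1238} = \frac{1}{2079} \approx 0.000481$)
$\left(-2406 + 3868\right) \left(4057 + p\right) = \left(-2406 + 3868\right) \left(4057 + \frac{1}{2079}\right) = 1462 \cdot \frac{8434504}{2079} = \frac{12331244848}{2079}$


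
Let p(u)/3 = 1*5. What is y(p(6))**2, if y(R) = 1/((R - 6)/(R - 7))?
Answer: 64/81 ≈ 0.79012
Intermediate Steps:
p(u) = 15 (p(u) = 3*(1*5) = 3*5 = 15)
y(R) = (-7 + R)/(-6 + R) (y(R) = 1/((-6 + R)/(-7 + R)) = (-7 + R)/(-6 + R))
y(p(6))**2 = ((-7 + 15)/(-6 + 15))**2 = (8/9)**2 = 64/81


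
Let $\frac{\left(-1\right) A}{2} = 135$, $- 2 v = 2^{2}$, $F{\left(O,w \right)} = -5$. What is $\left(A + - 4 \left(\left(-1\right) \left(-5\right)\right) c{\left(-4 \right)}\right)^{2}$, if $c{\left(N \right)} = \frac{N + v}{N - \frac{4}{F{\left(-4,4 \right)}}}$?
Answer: $\frac{378225}{4} \approx 94556.0$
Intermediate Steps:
$v = -2$ ($v = - \frac{2^{2}}{2} = \left(- \frac{1}{2}\right) 4 = -2$)
$A = -270$ ($A = \left(-2\right) 135 = -270$)
$c{\left(N \right)} = \frac{-2 + N}{\frac{4}{5} + N}$ ($c{\left(N \right)} = \frac{N - 2}{N - \frac{4}{-5}} = \frac{-2 + N}{N - - \frac{4}{5}} = \frac{-2 + N}{N + \frac{4}{5}} = \frac{-2 + N}{\frac{4}{5} + N}$)
$\left(A + - 4 \left(\left(-1\right) \left(-5\right)\right) c{\left(-4 \right)}\right)^{2} = \left(-270 + - 4 \left(\left(-1\right) \left(-5\right)\right) \frac{5 \left(-2 - 4\right)}{4 + 5 \left(-4\right)}\right)^{2} = \left(-270 + \left(-4\right) 5 \cdot 5 \frac{1}{4 - 20} \left(-6\right)\right)^{2} = \left(-270 - 20 \cdot 5 \frac{1}{-16} \left(-6\right)\right)^{2} = \left(-270 - 20 \cdot 5 \left(- \frac{1}{16}\right) \left(-6\right)\right)^{2} = \left(-270 - \frac{75}{2}\right)^{2} = \left(- \frac{615}{2}\right)^{2} = \frac{378225}{4}$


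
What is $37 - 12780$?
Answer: $-12743$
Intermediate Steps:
$37 - 12780 = -12743$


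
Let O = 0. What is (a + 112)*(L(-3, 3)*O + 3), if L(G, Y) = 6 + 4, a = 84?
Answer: 588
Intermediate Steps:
L(G, Y) = 10
(a + 112)*(L(-3, 3)*O + 3) = (84 + 112)*(10*0 + 3) = 196*(0 + 3) = 196*3 = 588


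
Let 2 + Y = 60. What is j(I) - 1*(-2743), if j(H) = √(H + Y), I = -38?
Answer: 2743 + 2*√5 ≈ 2747.5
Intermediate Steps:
Y = 58 (Y = -2 + 60 = 58)
j(H) = √(58 + H) (j(H) = √(H + 58) = √(58 + H))
j(I) - 1*(-2743) = √(58 - 38) - 1*(-2743) = √20 + 2743 = 2*√5 + 2743 = 2743 + 2*√5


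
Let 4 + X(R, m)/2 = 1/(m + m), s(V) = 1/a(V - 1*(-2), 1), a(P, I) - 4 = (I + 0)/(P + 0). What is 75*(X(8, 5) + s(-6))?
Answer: -565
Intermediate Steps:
a(P, I) = 4 + I/P (a(P, I) = 4 + (I + 0)/(P + 0) = 4 + I/P)
s(V) = 1/(4 + 1/(2 + V)) (s(V) = 1/(4 + 1/(V - 1*(-2))) = 1/(4 + 1/(V + 2)) = 1/(4 + 1/(2 + V)))
X(R, m) = -8 + 1/m (X(R, m) = -8 + 2/(m + m) = -8 + 2/((2*m)) = -8 + 2*(1/(2*m)) = -8 + 1/m)
75*(X(8, 5) + s(-6)) = 75*((-8 + 1/5) + (2 - 6)/(9 + 4*(-6))) = 75*((-8 + 1/5) - 4/(9 - 24)) = 75*(-39/5 - 4/(-15)) = 75*(-39/5 - 1/15*(-4)) = 75*(-39/5 + 4/15) = 75*(-113/15) = -565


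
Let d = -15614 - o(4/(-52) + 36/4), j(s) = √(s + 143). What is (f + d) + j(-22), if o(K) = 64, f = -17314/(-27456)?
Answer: -19551629/1248 ≈ -15666.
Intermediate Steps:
f = 787/1248 (f = -17314*(-1/27456) = 787/1248 ≈ 0.63061)
j(s) = √(143 + s)
d = -15678 (d = -15614 - 1*64 = -15614 - 64 = -15678)
(f + d) + j(-22) = (787/1248 - 15678) + √(143 - 22) = -19565357/1248 + √121 = -19565357/1248 + 11 = -19551629/1248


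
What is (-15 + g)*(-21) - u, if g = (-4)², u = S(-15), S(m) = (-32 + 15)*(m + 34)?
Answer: 302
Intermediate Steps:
S(m) = -578 - 17*m (S(m) = -17*(34 + m) = -578 - 17*m)
u = -323 (u = -578 - 17*(-15) = -578 + 255 = -323)
g = 16
(-15 + g)*(-21) - u = (-15 + 16)*(-21) - 1*(-323) = 1*(-21) + 323 = -21 + 323 = 302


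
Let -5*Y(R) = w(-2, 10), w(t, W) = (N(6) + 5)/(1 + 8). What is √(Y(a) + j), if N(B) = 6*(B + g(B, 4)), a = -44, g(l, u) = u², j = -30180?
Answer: I*√6791185/15 ≈ 173.73*I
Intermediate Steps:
N(B) = 96 + 6*B (N(B) = 6*(B + 4²) = 6*(B + 16) = 6*(16 + B) = 96 + 6*B)
w(t, W) = 137/9 (w(t, W) = ((96 + 6*6) + 5)/(1 + 8) = ((96 + 36) + 5)/9 = (132 + 5)*(⅑) = 137*(⅑) = 137/9)
Y(R) = -137/45 (Y(R) = -⅕*137/9 = -137/45)
√(Y(a) + j) = √(-137/45 - 30180) = √(-1358237/45) = I*√6791185/15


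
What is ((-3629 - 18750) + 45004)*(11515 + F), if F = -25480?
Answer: -315958125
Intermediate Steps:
((-3629 - 18750) + 45004)*(11515 + F) = ((-3629 - 18750) + 45004)*(11515 - 25480) = (-22379 + 45004)*(-13965) = 22625*(-13965) = -315958125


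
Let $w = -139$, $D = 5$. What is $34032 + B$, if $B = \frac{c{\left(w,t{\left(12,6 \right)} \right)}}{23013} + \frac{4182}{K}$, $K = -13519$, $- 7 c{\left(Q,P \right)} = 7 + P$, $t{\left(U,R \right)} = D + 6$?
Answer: $\frac{8234872123936}{241976581} \approx 34032.0$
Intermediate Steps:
$t{\left(U,R \right)} = 11$ ($t{\left(U,R \right)} = 5 + 6 = 11$)
$c{\left(Q,P \right)} = -1 - \frac{P}{7}$ ($c{\left(Q,P \right)} = - \frac{7 + P}{7} = -1 - \frac{P}{7}$)
$B = - \frac{74880656}{241976581}$ ($B = \frac{-1 - \frac{11}{7}}{23013} + \frac{4182}{-13519} = \left(-1 - \frac{11}{7}\right) \frac{1}{23013} + 4182 \left(- \frac{1}{13519}\right) = \left(- \frac{18}{7}\right) \frac{1}{23013} - \frac{4182}{13519} = - \frac{2}{17899} - \frac{4182}{13519} = - \frac{74880656}{241976581} \approx -0.30945$)
$34032 + B = 34032 - \frac{74880656}{241976581} = \frac{8234872123936}{241976581}$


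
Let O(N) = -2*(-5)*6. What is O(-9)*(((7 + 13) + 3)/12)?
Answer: 115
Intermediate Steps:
O(N) = 60 (O(N) = 10*6 = 60)
O(-9)*(((7 + 13) + 3)/12) = 60*(((7 + 13) + 3)/12) = 60*((20 + 3)*(1/12)) = 60*(23*(1/12)) = 60*(23/12) = 115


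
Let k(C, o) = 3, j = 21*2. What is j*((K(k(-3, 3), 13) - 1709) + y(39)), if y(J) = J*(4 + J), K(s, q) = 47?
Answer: 630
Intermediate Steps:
j = 42
j*((K(k(-3, 3), 13) - 1709) + y(39)) = 42*((47 - 1709) + 39*(4 + 39)) = 42*(-1662 + 39*43) = 42*(-1662 + 1677) = 42*15 = 630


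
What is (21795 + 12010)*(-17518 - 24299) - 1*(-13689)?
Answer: -1413609996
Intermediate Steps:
(21795 + 12010)*(-17518 - 24299) - 1*(-13689) = 33805*(-41817) + 13689 = -1413623685 + 13689 = -1413609996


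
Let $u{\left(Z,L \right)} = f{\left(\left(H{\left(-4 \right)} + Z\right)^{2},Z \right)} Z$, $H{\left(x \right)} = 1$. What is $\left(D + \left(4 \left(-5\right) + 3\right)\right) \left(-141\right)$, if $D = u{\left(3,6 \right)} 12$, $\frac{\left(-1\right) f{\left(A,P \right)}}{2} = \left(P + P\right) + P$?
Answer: $93765$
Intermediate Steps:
$f{\left(A,P \right)} = - 6 P$ ($f{\left(A,P \right)} = - 2 \left(\left(P + P\right) + P\right) = - 2 \left(2 P + P\right) = - 2 \cdot 3 P = - 6 P$)
$u{\left(Z,L \right)} = - 6 Z^{2}$ ($u{\left(Z,L \right)} = - 6 Z Z = - 6 Z^{2}$)
$D = -648$ ($D = - 6 \cdot 3^{2} \cdot 12 = \left(-6\right) 9 \cdot 12 = \left(-54\right) 12 = -648$)
$\left(D + \left(4 \left(-5\right) + 3\right)\right) \left(-141\right) = \left(-648 + \left(4 \left(-5\right) + 3\right)\right) \left(-141\right) = \left(-648 + \left(-20 + 3\right)\right) \left(-141\right) = \left(-648 - 17\right) \left(-141\right) = \left(-665\right) \left(-141\right) = 93765$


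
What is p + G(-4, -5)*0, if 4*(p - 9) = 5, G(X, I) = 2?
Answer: 41/4 ≈ 10.250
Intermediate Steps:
p = 41/4 (p = 9 + (1/4)*5 = 9 + 5/4 = 41/4 ≈ 10.250)
p + G(-4, -5)*0 = 41/4 + 2*0 = 41/4 + 0 = 41/4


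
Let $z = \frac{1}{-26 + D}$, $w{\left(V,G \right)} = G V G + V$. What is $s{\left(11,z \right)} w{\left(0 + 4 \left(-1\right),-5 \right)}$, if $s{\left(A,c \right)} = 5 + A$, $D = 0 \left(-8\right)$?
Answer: $-1664$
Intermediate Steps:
$D = 0$
$w{\left(V,G \right)} = V + V G^{2}$ ($w{\left(V,G \right)} = V G^{2} + V = V + V G^{2}$)
$z = - \frac{1}{26}$ ($z = \frac{1}{-26 + 0} = \frac{1}{-26} = - \frac{1}{26} \approx -0.038462$)
$s{\left(11,z \right)} w{\left(0 + 4 \left(-1\right),-5 \right)} = \left(5 + 11\right) \left(0 + 4 \left(-1\right)\right) \left(1 + \left(-5\right)^{2}\right) = 16 \left(0 - 4\right) \left(1 + 25\right) = 16 \left(\left(-4\right) 26\right) = 16 \left(-104\right) = -1664$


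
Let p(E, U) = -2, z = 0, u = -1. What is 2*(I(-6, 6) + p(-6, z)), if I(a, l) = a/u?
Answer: 8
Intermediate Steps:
I(a, l) = -a (I(a, l) = a/(-1) = a*(-1) = -a)
2*(I(-6, 6) + p(-6, z)) = 2*(-1*(-6) - 2) = 2*(6 - 2) = 2*4 = 8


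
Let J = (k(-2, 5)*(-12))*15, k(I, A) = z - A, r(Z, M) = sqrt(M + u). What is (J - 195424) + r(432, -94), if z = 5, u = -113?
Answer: -195424 + 3*I*sqrt(23) ≈ -1.9542e+5 + 14.387*I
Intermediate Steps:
r(Z, M) = sqrt(-113 + M) (r(Z, M) = sqrt(M - 113) = sqrt(-113 + M))
k(I, A) = 5 - A
J = 0 (J = ((5 - 1*5)*(-12))*15 = ((5 - 5)*(-12))*15 = (0*(-12))*15 = 0*15 = 0)
(J - 195424) + r(432, -94) = (0 - 195424) + sqrt(-113 - 94) = -195424 + sqrt(-207) = -195424 + 3*I*sqrt(23)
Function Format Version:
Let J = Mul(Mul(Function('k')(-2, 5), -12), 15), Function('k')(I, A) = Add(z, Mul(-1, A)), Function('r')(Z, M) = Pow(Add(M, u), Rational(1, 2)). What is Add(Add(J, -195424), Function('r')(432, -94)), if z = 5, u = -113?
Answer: Add(-195424, Mul(3, I, Pow(23, Rational(1, 2)))) ≈ Add(-1.9542e+5, Mul(14.387, I))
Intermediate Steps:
Function('r')(Z, M) = Pow(Add(-113, M), Rational(1, 2)) (Function('r')(Z, M) = Pow(Add(M, -113), Rational(1, 2)) = Pow(Add(-113, M), Rational(1, 2)))
Function('k')(I, A) = Add(5, Mul(-1, A))
J = 0 (J = Mul(Mul(Add(5, Mul(-1, 5)), -12), 15) = Mul(Mul(Add(5, -5), -12), 15) = Mul(Mul(0, -12), 15) = Mul(0, 15) = 0)
Add(Add(J, -195424), Function('r')(432, -94)) = Add(Add(0, -195424), Pow(Add(-113, -94), Rational(1, 2))) = Add(-195424, Pow(-207, Rational(1, 2))) = Add(-195424, Mul(3, I, Pow(23, Rational(1, 2))))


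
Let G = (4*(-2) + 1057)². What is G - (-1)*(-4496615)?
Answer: -3396214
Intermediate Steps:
G = 1100401 (G = (-8 + 1057)² = 1049² = 1100401)
G - (-1)*(-4496615) = 1100401 - (-1)*(-4496615) = 1100401 - 1*4496615 = 1100401 - 4496615 = -3396214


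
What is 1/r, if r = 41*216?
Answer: 1/8856 ≈ 0.00011292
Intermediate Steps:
r = 8856
1/r = 1/8856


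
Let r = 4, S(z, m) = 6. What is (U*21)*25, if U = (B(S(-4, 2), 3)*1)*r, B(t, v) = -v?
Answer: -6300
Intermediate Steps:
U = -12 (U = (-1*3*1)*4 = -3*1*4 = -3*4 = -12)
(U*21)*25 = -12*21*25 = -252*25 = -6300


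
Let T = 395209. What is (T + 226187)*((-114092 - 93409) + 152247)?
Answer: -34334614584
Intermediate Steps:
(T + 226187)*((-114092 - 93409) + 152247) = (395209 + 226187)*((-114092 - 93409) + 152247) = 621396*(-207501 + 152247) = 621396*(-55254) = -34334614584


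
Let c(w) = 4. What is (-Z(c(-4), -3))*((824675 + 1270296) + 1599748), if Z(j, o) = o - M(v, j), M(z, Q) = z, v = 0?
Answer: 11084157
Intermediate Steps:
Z(j, o) = o (Z(j, o) = o - 1*0 = o + 0 = o)
(-Z(c(-4), -3))*((824675 + 1270296) + 1599748) = (-1*(-3))*((824675 + 1270296) + 1599748) = 3*(2094971 + 1599748) = 3*3694719 = 11084157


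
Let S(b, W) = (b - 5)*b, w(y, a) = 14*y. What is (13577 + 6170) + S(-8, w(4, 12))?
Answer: 19851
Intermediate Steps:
S(b, W) = b*(-5 + b) (S(b, W) = (-5 + b)*b = b*(-5 + b))
(13577 + 6170) + S(-8, w(4, 12)) = (13577 + 6170) - 8*(-5 - 8) = 19747 - 8*(-13) = 19747 + 104 = 19851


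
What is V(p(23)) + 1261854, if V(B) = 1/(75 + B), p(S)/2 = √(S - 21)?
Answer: 7087833993/5617 - 2*√2/5617 ≈ 1.2619e+6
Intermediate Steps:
p(S) = 2*√(-21 + S) (p(S) = 2*√(S - 21) = 2*√(-21 + S))
V(p(23)) + 1261854 = 1/(75 + 2*√(-21 + 23)) + 1261854 = 1/(75 + 2*√2) + 1261854 = 1261854 + 1/(75 + 2*√2)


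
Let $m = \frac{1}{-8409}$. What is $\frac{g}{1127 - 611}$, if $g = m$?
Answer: $- \frac{1}{4339044} \approx -2.3047 \cdot 10^{-7}$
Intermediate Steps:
$m = - \frac{1}{8409} \approx -0.00011892$
$g = - \frac{1}{8409} \approx -0.00011892$
$\frac{g}{1127 - 611} = - \frac{1}{8409 \left(1127 - 611\right)} = - \frac{1}{8409 \cdot 516} = \left(- \frac{1}{8409}\right) \frac{1}{516} = - \frac{1}{4339044}$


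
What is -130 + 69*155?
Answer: 10565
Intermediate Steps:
-130 + 69*155 = -130 + 10695 = 10565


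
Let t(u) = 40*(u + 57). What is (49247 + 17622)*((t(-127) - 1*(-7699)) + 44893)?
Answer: 3329541248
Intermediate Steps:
t(u) = 2280 + 40*u (t(u) = 40*(57 + u) = 2280 + 40*u)
(49247 + 17622)*((t(-127) - 1*(-7699)) + 44893) = (49247 + 17622)*(((2280 + 40*(-127)) - 1*(-7699)) + 44893) = 66869*(((2280 - 5080) + 7699) + 44893) = 66869*((-2800 + 7699) + 44893) = 66869*(4899 + 44893) = 66869*49792 = 3329541248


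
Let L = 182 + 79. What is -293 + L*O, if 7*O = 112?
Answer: 3883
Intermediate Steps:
L = 261
O = 16 (O = (⅐)*112 = 16)
-293 + L*O = -293 + 261*16 = -293 + 4176 = 3883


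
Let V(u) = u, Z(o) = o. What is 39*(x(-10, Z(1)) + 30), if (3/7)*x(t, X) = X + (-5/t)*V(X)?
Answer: 2613/2 ≈ 1306.5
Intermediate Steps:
x(t, X) = 7*X/3 - 35*X/(3*t) (x(t, X) = 7*(X + (-5/t)*X)/3 = 7*(X - 5*X/t)/3 = 7*X/3 - 35*X/(3*t))
39*(x(-10, Z(1)) + 30) = 39*((7/3)*1*(-5 - 10)/(-10) + 30) = 39*((7/3)*1*(-1/10)*(-15) + 30) = 39*(7/2 + 30) = 39*(67/2) = 2613/2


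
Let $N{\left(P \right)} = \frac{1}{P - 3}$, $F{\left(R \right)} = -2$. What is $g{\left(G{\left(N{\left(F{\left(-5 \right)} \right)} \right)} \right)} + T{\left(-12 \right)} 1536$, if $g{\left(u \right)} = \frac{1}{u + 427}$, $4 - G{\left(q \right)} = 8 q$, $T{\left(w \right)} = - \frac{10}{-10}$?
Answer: $\frac{3322373}{2163} \approx 1536.0$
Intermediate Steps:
$T{\left(w \right)} = 1$ ($T{\left(w \right)} = \left(-10\right) \left(- \frac{1}{10}\right) = 1$)
$N{\left(P \right)} = \frac{1}{-3 + P}$
$G{\left(q \right)} = 4 - 8 q$
$g{\left(u \right)} = \frac{1}{427 + u}$
$g{\left(G{\left(N{\left(F{\left(-5 \right)} \right)} \right)} \right)} + T{\left(-12 \right)} 1536 = \frac{1}{427 + \left(4 - \frac{8}{-3 - 2}\right)} + 1 \cdot 1536 = \frac{1}{427 + \left(4 - \frac{8}{-5}\right)} + 1536 = \frac{1}{427 + \left(4 - - \frac{8}{5}\right)} + 1536 = \frac{1}{427 + \left(4 + \frac{8}{5}\right)} + 1536 = \frac{1}{427 + \frac{28}{5}} + 1536 = \frac{1}{\frac{2163}{5}} + 1536 = \frac{5}{2163} + 1536 = \frac{3322373}{2163}$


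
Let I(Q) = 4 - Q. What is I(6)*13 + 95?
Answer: 69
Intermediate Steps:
I(6)*13 + 95 = (4 - 1*6)*13 + 95 = (4 - 6)*13 + 95 = -2*13 + 95 = -26 + 95 = 69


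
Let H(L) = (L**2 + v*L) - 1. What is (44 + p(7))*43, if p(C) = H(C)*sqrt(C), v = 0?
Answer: 1892 + 2064*sqrt(7) ≈ 7352.8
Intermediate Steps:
H(L) = -1 + L**2 (H(L) = (L**2 + 0*L) - 1 = (L**2 + 0) - 1 = L**2 - 1 = -1 + L**2)
p(C) = sqrt(C)*(-1 + C**2) (p(C) = (-1 + C**2)*sqrt(C) = sqrt(C)*(-1 + C**2))
(44 + p(7))*43 = (44 + sqrt(7)*(-1 + 7**2))*43 = (44 + sqrt(7)*(-1 + 49))*43 = (44 + sqrt(7)*48)*43 = (44 + 48*sqrt(7))*43 = 1892 + 2064*sqrt(7)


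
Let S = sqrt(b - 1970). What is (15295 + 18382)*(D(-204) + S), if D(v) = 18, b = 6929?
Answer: 606186 + 101031*sqrt(551) ≈ 2.9777e+6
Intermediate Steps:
S = 3*sqrt(551) (S = sqrt(6929 - 1970) = sqrt(4959) = 3*sqrt(551) ≈ 70.420)
(15295 + 18382)*(D(-204) + S) = (15295 + 18382)*(18 + 3*sqrt(551)) = 33677*(18 + 3*sqrt(551)) = 606186 + 101031*sqrt(551)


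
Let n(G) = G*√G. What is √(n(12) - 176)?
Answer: 2*√(-44 + 6*√3) ≈ 11.594*I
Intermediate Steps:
n(G) = G^(3/2)
√(n(12) - 176) = √(12^(3/2) - 176) = √(24*√3 - 176) = √(-176 + 24*√3)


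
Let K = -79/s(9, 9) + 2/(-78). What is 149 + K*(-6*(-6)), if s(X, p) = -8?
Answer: 13093/26 ≈ 503.58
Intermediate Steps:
K = 3073/312 (K = -79/(-8) + 2/(-78) = -79*(-⅛) + 2*(-1/78) = 79/8 - 1/39 = 3073/312 ≈ 9.8494)
149 + K*(-6*(-6)) = 149 + 3073*(-6*(-6))/312 = 149 + (3073/312)*36 = 149 + 9219/26 = 13093/26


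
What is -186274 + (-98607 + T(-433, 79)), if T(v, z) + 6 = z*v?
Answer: -319094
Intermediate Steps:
T(v, z) = -6 + v*z (T(v, z) = -6 + z*v = -6 + v*z)
-186274 + (-98607 + T(-433, 79)) = -186274 + (-98607 + (-6 - 433*79)) = -186274 + (-98607 + (-6 - 34207)) = -186274 + (-98607 - 34213) = -186274 - 132820 = -319094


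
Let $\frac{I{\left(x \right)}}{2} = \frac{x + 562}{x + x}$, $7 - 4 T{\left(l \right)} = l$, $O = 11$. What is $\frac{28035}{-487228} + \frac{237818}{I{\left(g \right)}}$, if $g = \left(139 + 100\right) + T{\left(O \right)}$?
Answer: $\frac{246226925321}{3480200} \approx 70751.0$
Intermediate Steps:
$T{\left(l \right)} = \frac{7}{4} - \frac{l}{4}$
$g = 238$ ($g = \left(139 + 100\right) + \left(\frac{7}{4} - \frac{11}{4}\right) = 239 + \left(\frac{7}{4} - \frac{11}{4}\right) = 239 - 1 = 238$)
$I{\left(x \right)} = \frac{562 + x}{x}$ ($I{\left(x \right)} = 2 \frac{x + 562}{x + x} = 2 \frac{562 + x}{2 x} = \frac{562 + x}{x}$)
$\frac{28035}{-487228} + \frac{237818}{I{\left(g \right)}} = \frac{28035}{-487228} + \frac{237818}{\frac{1}{238} \left(562 + 238\right)} = 28035 \left(- \frac{1}{487228}\right) + \frac{237818}{\frac{1}{238} \cdot 800} = - \frac{4005}{69604} + \frac{237818}{\frac{400}{119}} = - \frac{4005}{69604} + 237818 \cdot \frac{119}{400} = - \frac{4005}{69604} + \frac{14150171}{200} = \frac{246226925321}{3480200}$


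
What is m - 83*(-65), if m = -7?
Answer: 5388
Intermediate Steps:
m - 83*(-65) = -7 - 83*(-65) = -7 + 5395 = 5388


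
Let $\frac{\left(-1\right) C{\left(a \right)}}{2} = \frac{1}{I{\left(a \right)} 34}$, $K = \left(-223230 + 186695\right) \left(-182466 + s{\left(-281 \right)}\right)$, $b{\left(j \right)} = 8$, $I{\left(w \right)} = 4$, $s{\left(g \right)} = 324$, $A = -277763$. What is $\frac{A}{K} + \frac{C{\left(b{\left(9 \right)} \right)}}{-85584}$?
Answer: $- \frac{268307684381}{6454601812117440} \approx -4.1568 \cdot 10^{-5}$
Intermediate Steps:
$K = 6654557970$ ($K = \left(-223230 + 186695\right) \left(-182466 + 324\right) = \left(-36535\right) \left(-182142\right) = 6654557970$)
$C{\left(a \right)} = - \frac{1}{68}$ ($C{\left(a \right)} = - \frac{2}{4 \cdot 34} = - \frac{2}{136} = \left(-2\right) \frac{1}{136} = - \frac{1}{68}$)
$\frac{A}{K} + \frac{C{\left(b{\left(9 \right)} \right)}}{-85584} = - \frac{277763}{6654557970} - \frac{1}{68 \left(-85584\right)} = \left(-277763\right) \frac{1}{6654557970} - - \frac{1}{5819712} = - \frac{277763}{6654557970} + \frac{1}{5819712} = - \frac{268307684381}{6454601812117440}$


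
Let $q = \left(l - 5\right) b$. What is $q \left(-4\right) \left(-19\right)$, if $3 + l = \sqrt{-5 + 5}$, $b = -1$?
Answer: $608$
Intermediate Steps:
$l = -3$ ($l = -3 + \sqrt{-5 + 5} = -3 + \sqrt{0} = -3 + 0 = -3$)
$q = 8$ ($q = \left(-3 - 5\right) \left(-1\right) = \left(-8\right) \left(-1\right) = 8$)
$q \left(-4\right) \left(-19\right) = 8 \left(-4\right) \left(-19\right) = \left(-32\right) \left(-19\right) = 608$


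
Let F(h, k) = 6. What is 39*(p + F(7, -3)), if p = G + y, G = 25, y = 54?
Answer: 3315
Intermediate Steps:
p = 79 (p = 25 + 54 = 79)
39*(p + F(7, -3)) = 39*(79 + 6) = 39*85 = 3315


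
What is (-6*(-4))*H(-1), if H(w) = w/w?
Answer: 24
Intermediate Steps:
H(w) = 1
(-6*(-4))*H(-1) = -6*(-4)*1 = 24*1 = 24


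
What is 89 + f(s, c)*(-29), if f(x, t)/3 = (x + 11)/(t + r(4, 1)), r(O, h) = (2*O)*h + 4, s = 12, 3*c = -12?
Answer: -1289/8 ≈ -161.13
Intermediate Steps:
c = -4 (c = (⅓)*(-12) = -4)
r(O, h) = 4 + 2*O*h (r(O, h) = 2*O*h + 4 = 4 + 2*O*h)
f(x, t) = 3*(11 + x)/(12 + t) (f(x, t) = 3*((x + 11)/(t + (4 + 2*4*1))) = 3*((11 + x)/(t + (4 + 8))) = 3*((11 + x)/(t + 12)) = 3*((11 + x)/(12 + t)) = 3*(11 + x)/(12 + t))
89 + f(s, c)*(-29) = 89 + (3*(11 + 12)/(12 - 4))*(-29) = 89 + (3*23/8)*(-29) = 89 + (3*(⅛)*23)*(-29) = 89 + (69/8)*(-29) = 89 - 2001/8 = -1289/8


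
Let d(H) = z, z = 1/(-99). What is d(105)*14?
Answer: -14/99 ≈ -0.14141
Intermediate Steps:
z = -1/99 ≈ -0.010101
d(H) = -1/99
d(105)*14 = -1/99*14 = -14/99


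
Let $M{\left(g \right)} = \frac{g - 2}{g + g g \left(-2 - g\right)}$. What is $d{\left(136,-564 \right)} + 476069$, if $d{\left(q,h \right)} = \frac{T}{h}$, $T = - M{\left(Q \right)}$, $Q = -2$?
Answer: $\frac{134251459}{282} \approx 4.7607 \cdot 10^{5}$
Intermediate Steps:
$M{\left(g \right)} = \frac{-2 + g}{g + g^{2} \left(-2 - g\right)}$
$T = -2$ ($T = - \frac{2 - -2}{\left(-2\right) \left(-1 + \left(-2\right)^{2} + 2 \left(-2\right)\right)} = - \frac{\left(-1\right) \left(2 + 2\right)}{2 \left(-1 + 4 - 4\right)} = - \frac{\left(-1\right) 4}{2 \left(-1\right)} = - \frac{\left(-1\right) \left(-1\right) 4}{2} = \left(-1\right) 2 = -2$)
$d{\left(q,h \right)} = - \frac{2}{h}$
$d{\left(136,-564 \right)} + 476069 = - \frac{2}{-564} + 476069 = \left(-2\right) \left(- \frac{1}{564}\right) + 476069 = \frac{1}{282} + 476069 = \frac{134251459}{282}$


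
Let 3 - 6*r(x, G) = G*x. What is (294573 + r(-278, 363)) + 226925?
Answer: 1076635/2 ≈ 5.3832e+5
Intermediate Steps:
r(x, G) = 1/2 - G*x/6
(294573 + r(-278, 363)) + 226925 = (294573 + (1/2 - 1/6*363*(-278))) + 226925 = (294573 + (1/2 + 16819)) + 226925 = (294573 + 33639/2) + 226925 = 622785/2 + 226925 = 1076635/2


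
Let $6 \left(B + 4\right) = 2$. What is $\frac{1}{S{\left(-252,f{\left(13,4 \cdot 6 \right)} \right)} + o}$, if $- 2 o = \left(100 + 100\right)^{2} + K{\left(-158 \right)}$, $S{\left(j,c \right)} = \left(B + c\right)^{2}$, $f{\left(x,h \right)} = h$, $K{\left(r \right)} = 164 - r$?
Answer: $- \frac{9}{177728} \approx -5.0639 \cdot 10^{-5}$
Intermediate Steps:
$B = - \frac{11}{3}$ ($B = -4 + \frac{1}{6} \cdot 2 = -4 + \frac{1}{3} = - \frac{11}{3} \approx -3.6667$)
$S{\left(j,c \right)} = \left(- \frac{11}{3} + c\right)^{2}$
$o = -20161$ ($o = - \frac{\left(100 + 100\right)^{2} + \left(164 - -158\right)}{2} = - \frac{200^{2} + \left(164 + 158\right)}{2} = - \frac{40000 + 322}{2} = \left(- \frac{1}{2}\right) 40322 = -20161$)
$\frac{1}{S{\left(-252,f{\left(13,4 \cdot 6 \right)} \right)} + o} = \frac{1}{\frac{\left(-11 + 3 \cdot 4 \cdot 6\right)^{2}}{9} - 20161} = \frac{1}{\frac{\left(-11 + 3 \cdot 24\right)^{2}}{9} - 20161} = \frac{1}{\frac{\left(-11 + 72\right)^{2}}{9} - 20161} = \frac{1}{\frac{61^{2}}{9} - 20161} = \frac{1}{\frac{1}{9} \cdot 3721 - 20161} = \frac{1}{\frac{3721}{9} - 20161} = \frac{1}{- \frac{177728}{9}} = - \frac{9}{177728}$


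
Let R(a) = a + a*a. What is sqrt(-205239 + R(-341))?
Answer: I*sqrt(89299) ≈ 298.83*I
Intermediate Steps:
R(a) = a + a**2
sqrt(-205239 + R(-341)) = sqrt(-205239 - 341*(1 - 341)) = sqrt(-205239 - 341*(-340)) = sqrt(-205239 + 115940) = sqrt(-89299) = I*sqrt(89299)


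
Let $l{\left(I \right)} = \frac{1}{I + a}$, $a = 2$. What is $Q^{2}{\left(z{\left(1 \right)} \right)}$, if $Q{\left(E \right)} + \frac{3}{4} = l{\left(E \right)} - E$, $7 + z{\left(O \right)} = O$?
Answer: $25$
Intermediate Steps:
$l{\left(I \right)} = \frac{1}{2 + I}$ ($l{\left(I \right)} = \frac{1}{I + 2} = \frac{1}{2 + I}$)
$z{\left(O \right)} = -7 + O$
$Q{\left(E \right)} = - \frac{3}{4} + \frac{1}{2 + E} - E$ ($Q{\left(E \right)} = - \frac{3}{4} - \left(E - \frac{1}{2 + E}\right) = - \frac{3}{4} + \frac{1}{2 + E} - E$)
$Q^{2}{\left(z{\left(1 \right)} \right)} = \left(\frac{4 - \left(2 + \left(-7 + 1\right)\right) \left(3 + 4 \left(-7 + 1\right)\right)}{4 \left(2 + \left(-7 + 1\right)\right)}\right)^{2} = \left(\frac{4 - \left(2 - 6\right) \left(3 + 4 \left(-6\right)\right)}{4 \left(2 - 6\right)}\right)^{2} = \left(\frac{4 - - 4 \left(3 - 24\right)}{4 \left(-4\right)}\right)^{2} = \left(\frac{1}{4} \left(- \frac{1}{4}\right) \left(4 - \left(-4\right) \left(-21\right)\right)\right)^{2} = \left(\frac{1}{4} \left(- \frac{1}{4}\right) \left(4 - 84\right)\right)^{2} = \left(\frac{1}{4} \left(- \frac{1}{4}\right) \left(-80\right)\right)^{2} = 5^{2} = 25$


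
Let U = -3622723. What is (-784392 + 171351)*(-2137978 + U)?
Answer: 3531545901741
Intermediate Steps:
(-784392 + 171351)*(-2137978 + U) = (-784392 + 171351)*(-2137978 - 3622723) = -613041*(-5760701) = 3531545901741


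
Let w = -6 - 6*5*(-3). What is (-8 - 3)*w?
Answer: -924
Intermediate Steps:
w = 84 (w = -6 - 30*(-3) = -6 - 1*(-90) = -6 + 90 = 84)
(-8 - 3)*w = (-8 - 3)*84 = -11*84 = -924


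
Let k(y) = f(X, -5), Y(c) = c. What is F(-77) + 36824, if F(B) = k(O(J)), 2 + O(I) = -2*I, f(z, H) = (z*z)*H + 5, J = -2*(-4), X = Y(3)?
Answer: 36784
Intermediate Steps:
X = 3
J = 8
f(z, H) = 5 + H*z² (f(z, H) = z²*H + 5 = H*z² + 5 = 5 + H*z²)
O(I) = -2 - 2*I
k(y) = -40 (k(y) = 5 - 5*3² = 5 - 5*9 = 5 - 45 = -40)
F(B) = -40
F(-77) + 36824 = -40 + 36824 = 36784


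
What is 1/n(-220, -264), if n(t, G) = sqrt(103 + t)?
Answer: -I*sqrt(13)/39 ≈ -0.09245*I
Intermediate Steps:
1/n(-220, -264) = 1/(sqrt(103 - 220)) = 1/(sqrt(-117)) = 1/(3*I*sqrt(13)) = -I*sqrt(13)/39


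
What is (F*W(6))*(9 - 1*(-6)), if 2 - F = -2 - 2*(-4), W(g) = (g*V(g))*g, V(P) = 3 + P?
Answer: -19440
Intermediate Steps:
W(g) = g**2*(3 + g) (W(g) = (g*(3 + g))*g = g**2*(3 + g))
F = -4 (F = 2 - (-2 - 2*(-4)) = 2 - (-2 + 8) = 2 - 1*6 = 2 - 6 = -4)
(F*W(6))*(9 - 1*(-6)) = (-4*6**2*(3 + 6))*(9 - 1*(-6)) = (-144*9)*(9 + 6) = -4*324*15 = -1296*15 = -19440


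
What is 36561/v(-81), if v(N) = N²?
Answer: 12187/2187 ≈ 5.5725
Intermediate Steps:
36561/v(-81) = 36561/((-81)²) = 36561/6561 = 36561*(1/6561) = 12187/2187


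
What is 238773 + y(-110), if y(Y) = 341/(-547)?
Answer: 130608490/547 ≈ 2.3877e+5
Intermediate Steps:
y(Y) = -341/547 (y(Y) = 341*(-1/547) = -341/547)
238773 + y(-110) = 238773 - 341/547 = 130608490/547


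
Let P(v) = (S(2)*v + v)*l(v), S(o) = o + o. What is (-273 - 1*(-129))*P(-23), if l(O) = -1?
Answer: -16560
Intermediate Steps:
S(o) = 2*o
P(v) = -5*v (P(v) = ((2*2)*v + v)*(-1) = (4*v + v)*(-1) = (5*v)*(-1) = -5*v)
(-273 - 1*(-129))*P(-23) = (-273 - 1*(-129))*(-5*(-23)) = (-273 + 129)*115 = -144*115 = -16560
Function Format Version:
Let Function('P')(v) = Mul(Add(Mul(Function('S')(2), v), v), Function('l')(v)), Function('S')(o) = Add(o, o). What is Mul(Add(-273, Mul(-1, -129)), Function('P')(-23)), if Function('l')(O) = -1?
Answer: -16560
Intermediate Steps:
Function('S')(o) = Mul(2, o)
Function('P')(v) = Mul(-5, v) (Function('P')(v) = Mul(Add(Mul(Mul(2, 2), v), v), -1) = Mul(Add(Mul(4, v), v), -1) = Mul(Mul(5, v), -1) = Mul(-5, v))
Mul(Add(-273, Mul(-1, -129)), Function('P')(-23)) = Mul(Add(-273, Mul(-1, -129)), Mul(-5, -23)) = Mul(Add(-273, 129), 115) = Mul(-144, 115) = -16560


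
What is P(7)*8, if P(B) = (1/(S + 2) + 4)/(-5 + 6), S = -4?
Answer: 28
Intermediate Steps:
P(B) = 7/2 (P(B) = (1/(-4 + 2) + 4)/(-5 + 6) = (1/(-2) + 4)/1 = (-½ + 4)*1 = (7/2)*1 = 7/2)
P(7)*8 = (7/2)*8 = 28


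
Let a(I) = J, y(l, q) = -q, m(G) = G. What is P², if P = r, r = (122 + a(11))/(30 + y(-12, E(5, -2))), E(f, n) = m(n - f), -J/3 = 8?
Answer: 9604/1369 ≈ 7.0153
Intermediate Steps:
J = -24 (J = -3*8 = -24)
E(f, n) = n - f
a(I) = -24
r = 98/37 (r = (122 - 24)/(30 - (-2 - 1*5)) = 98/(30 - (-2 - 5)) = 98/(30 - 1*(-7)) = 98/(30 + 7) = 98/37 ≈ 2.6486)
P = 98/37 ≈ 2.6486
P² = (98/37)² = 9604/1369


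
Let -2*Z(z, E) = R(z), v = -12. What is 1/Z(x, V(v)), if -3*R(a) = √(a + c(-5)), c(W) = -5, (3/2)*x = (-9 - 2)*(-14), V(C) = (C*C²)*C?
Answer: 6*√879/293 ≈ 0.60713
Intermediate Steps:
V(C) = C⁴ (V(C) = C³*C = C⁴)
x = 308/3 (x = 2*((-9 - 2)*(-14))/3 = 2*(-11*(-14))/3 = (⅔)*154 = 308/3 ≈ 102.67)
R(a) = -√(-5 + a)/3 (R(a) = -√(a - 5)/3 = -√(-5 + a)/3)
Z(z, E) = √(-5 + z)/6 (Z(z, E) = -(-1)*√(-5 + z)/6 = √(-5 + z)/6)
1/Z(x, V(v)) = 1/(√(-5 + 308/3)/6) = 1/(√(293/3)/6) = 1/((√879/3)/6) = 1/(√879/18) = 6*√879/293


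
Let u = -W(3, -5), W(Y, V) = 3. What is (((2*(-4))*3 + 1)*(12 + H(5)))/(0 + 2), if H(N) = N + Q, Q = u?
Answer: -161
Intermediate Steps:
u = -3 (u = -1*3 = -3)
Q = -3
H(N) = -3 + N (H(N) = N - 3 = -3 + N)
(((2*(-4))*3 + 1)*(12 + H(5)))/(0 + 2) = (((2*(-4))*3 + 1)*(12 + (-3 + 5)))/(0 + 2) = ((-8*3 + 1)*(12 + 2))/2 = ((-24 + 1)*14)*(½) = -23*14*(½) = -322*½ = -161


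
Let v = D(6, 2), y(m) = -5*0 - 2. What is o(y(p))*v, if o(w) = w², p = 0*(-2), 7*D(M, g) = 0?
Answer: 0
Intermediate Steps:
D(M, g) = 0 (D(M, g) = (⅐)*0 = 0)
p = 0
y(m) = -2 (y(m) = 0 - 2 = -2)
v = 0
o(y(p))*v = (-2)²*0 = 4*0 = 0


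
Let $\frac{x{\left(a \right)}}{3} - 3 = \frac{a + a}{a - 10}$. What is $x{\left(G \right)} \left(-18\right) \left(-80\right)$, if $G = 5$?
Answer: $4320$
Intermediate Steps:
$x{\left(a \right)} = 9 + \frac{6 a}{-10 + a}$ ($x{\left(a \right)} = 9 + 3 \frac{a + a}{a - 10} = 9 + 3 \frac{2 a}{-10 + a} = 9 + \frac{6 a}{-10 + a}$)
$x{\left(G \right)} \left(-18\right) \left(-80\right) = \frac{15 \left(-6 + 5\right)}{-10 + 5} \left(-18\right) \left(-80\right) = 15 \frac{1}{-5} \left(-1\right) \left(-18\right) \left(-80\right) = 15 \left(- \frac{1}{5}\right) \left(-1\right) \left(-18\right) \left(-80\right) = 3 \left(-18\right) \left(-80\right) = \left(-54\right) \left(-80\right) = 4320$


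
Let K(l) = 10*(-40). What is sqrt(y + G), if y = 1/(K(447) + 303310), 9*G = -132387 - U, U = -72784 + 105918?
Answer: I*sqrt(1687476812405990)/302910 ≈ 135.61*I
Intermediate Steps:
U = 33134
G = -165521/9 (G = (-132387 - 1*33134)/9 = (-132387 - 33134)/9 = (1/9)*(-165521) = -165521/9 ≈ -18391.)
K(l) = -400
y = 1/302910 (y = 1/(-400 + 303310) = 1/302910 ≈ 3.3013e-6)
sqrt(y + G) = sqrt(1/302910 - 165521/9) = sqrt(-16712655367/908730) = I*sqrt(1687476812405990)/302910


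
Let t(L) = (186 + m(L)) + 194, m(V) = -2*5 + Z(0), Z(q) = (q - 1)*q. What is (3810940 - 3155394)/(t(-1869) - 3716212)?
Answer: -327773/1857921 ≈ -0.17642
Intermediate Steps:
Z(q) = q*(-1 + q) (Z(q) = (-1 + q)*q = q*(-1 + q))
m(V) = -10 (m(V) = -2*5 + 0*(-1 + 0) = -10 + 0*(-1) = -10 + 0 = -10)
t(L) = 370 (t(L) = (186 - 10) + 194 = 176 + 194 = 370)
(3810940 - 3155394)/(t(-1869) - 3716212) = (3810940 - 3155394)/(370 - 3716212) = 655546/(-3715842) = 655546*(-1/3715842) = -327773/1857921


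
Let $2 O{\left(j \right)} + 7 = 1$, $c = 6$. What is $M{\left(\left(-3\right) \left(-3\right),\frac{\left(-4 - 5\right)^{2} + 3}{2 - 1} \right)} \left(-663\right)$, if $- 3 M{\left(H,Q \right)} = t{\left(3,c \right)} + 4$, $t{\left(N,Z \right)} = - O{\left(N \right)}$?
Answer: $1547$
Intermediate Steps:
$O{\left(j \right)} = -3$ ($O{\left(j \right)} = - \frac{7}{2} + \frac{1}{2} \cdot 1 = - \frac{7}{2} + \frac{1}{2} = -3$)
$t{\left(N,Z \right)} = 3$ ($t{\left(N,Z \right)} = \left(-1\right) \left(-3\right) = 3$)
$M{\left(H,Q \right)} = - \frac{7}{3}$ ($M{\left(H,Q \right)} = - \frac{3 + 4}{3} = \left(- \frac{1}{3}\right) 7 = - \frac{7}{3}$)
$M{\left(\left(-3\right) \left(-3\right),\frac{\left(-4 - 5\right)^{2} + 3}{2 - 1} \right)} \left(-663\right) = \left(- \frac{7}{3}\right) \left(-663\right) = 1547$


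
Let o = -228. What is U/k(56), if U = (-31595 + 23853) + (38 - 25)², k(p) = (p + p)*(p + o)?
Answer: 7573/19264 ≈ 0.39312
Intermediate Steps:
k(p) = 2*p*(-228 + p) (k(p) = (p + p)*(p - 228) = (2*p)*(-228 + p) = 2*p*(-228 + p))
U = -7573 (U = -7742 + 13² = -7742 + 169 = -7573)
U/k(56) = -7573*1/(112*(-228 + 56)) = -7573/(2*56*(-172)) = -7573/(-19264) = -7573*(-1/19264) = 7573/19264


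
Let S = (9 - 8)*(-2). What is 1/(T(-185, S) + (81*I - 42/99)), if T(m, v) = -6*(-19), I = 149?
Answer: 33/402025 ≈ 8.2084e-5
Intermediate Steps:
S = -2 (S = 1*(-2) = -2)
T(m, v) = 114
1/(T(-185, S) + (81*I - 42/99)) = 1/(114 + (81*149 - 42/99)) = 1/(114 + (12069 - 42*1/99)) = 1/(114 + (12069 - 14/33)) = 1/(114 + 398263/33) = 1/(402025/33) = 33/402025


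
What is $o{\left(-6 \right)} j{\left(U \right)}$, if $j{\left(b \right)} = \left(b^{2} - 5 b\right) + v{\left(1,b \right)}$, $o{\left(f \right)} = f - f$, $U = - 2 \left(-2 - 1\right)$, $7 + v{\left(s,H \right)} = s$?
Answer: $0$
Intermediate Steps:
$v{\left(s,H \right)} = -7 + s$
$U = 6$ ($U = \left(-2\right) \left(-3\right) = 6$)
$o{\left(f \right)} = 0$
$j{\left(b \right)} = -6 + b^{2} - 5 b$ ($j{\left(b \right)} = \left(b^{2} - 5 b\right) + \left(-7 + 1\right) = \left(b^{2} - 5 b\right) - 6 = -6 + b^{2} - 5 b$)
$o{\left(-6 \right)} j{\left(U \right)} = 0 \left(-6 + 6^{2} - 30\right) = 0 \left(-6 + 36 - 30\right) = 0 \cdot 0 = 0$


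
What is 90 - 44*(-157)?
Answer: 6998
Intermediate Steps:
90 - 44*(-157) = 90 + 6908 = 6998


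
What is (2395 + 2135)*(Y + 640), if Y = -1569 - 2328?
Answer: -14754210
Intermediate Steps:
Y = -3897
(2395 + 2135)*(Y + 640) = (2395 + 2135)*(-3897 + 640) = 4530*(-3257) = -14754210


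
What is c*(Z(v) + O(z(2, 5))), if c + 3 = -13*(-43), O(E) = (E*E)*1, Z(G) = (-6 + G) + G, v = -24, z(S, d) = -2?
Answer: -27800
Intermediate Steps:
Z(G) = -6 + 2*G
O(E) = E**2 (O(E) = E**2*1 = E**2)
c = 556 (c = -3 - 13*(-43) = -3 + 559 = 556)
c*(Z(v) + O(z(2, 5))) = 556*((-6 + 2*(-24)) + (-2)**2) = 556*((-6 - 48) + 4) = 556*(-54 + 4) = 556*(-50) = -27800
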